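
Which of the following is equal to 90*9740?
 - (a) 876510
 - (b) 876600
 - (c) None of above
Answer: b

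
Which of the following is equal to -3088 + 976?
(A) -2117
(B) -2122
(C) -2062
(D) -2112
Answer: D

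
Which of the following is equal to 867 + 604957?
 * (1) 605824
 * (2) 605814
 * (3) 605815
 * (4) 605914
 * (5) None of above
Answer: 1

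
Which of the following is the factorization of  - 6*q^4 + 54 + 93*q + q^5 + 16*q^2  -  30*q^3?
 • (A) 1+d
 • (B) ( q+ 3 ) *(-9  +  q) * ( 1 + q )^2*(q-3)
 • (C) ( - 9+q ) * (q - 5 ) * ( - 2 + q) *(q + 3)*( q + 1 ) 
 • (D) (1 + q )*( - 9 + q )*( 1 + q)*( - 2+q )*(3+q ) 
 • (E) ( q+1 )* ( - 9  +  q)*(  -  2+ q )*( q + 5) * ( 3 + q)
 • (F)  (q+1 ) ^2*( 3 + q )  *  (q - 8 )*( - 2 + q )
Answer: D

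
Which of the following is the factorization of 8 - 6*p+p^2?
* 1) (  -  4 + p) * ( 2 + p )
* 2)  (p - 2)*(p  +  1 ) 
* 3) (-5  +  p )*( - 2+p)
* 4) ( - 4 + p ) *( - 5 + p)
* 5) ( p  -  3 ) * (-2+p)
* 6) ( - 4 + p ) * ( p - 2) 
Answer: 6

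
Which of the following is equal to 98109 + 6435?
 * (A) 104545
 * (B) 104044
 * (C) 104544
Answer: C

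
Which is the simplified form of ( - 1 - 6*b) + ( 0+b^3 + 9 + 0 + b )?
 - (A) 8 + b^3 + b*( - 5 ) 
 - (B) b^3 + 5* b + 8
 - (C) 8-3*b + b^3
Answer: A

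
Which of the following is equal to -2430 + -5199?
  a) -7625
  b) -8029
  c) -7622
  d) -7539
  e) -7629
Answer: e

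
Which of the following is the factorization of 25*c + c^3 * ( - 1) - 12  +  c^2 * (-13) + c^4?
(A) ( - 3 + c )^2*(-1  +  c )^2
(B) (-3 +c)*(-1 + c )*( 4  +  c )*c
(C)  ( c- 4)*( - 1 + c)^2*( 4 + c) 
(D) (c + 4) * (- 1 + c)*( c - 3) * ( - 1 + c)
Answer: D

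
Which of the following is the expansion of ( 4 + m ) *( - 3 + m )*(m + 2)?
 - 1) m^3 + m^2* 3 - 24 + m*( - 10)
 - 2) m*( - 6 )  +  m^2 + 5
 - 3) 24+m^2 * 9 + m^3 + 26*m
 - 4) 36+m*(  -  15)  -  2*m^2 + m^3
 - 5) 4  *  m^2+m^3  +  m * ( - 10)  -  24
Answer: 1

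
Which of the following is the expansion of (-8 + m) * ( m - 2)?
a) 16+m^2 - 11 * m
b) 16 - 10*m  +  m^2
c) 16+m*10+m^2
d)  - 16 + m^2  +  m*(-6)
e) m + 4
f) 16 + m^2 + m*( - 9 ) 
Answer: b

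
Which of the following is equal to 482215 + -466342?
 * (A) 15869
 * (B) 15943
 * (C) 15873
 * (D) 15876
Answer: C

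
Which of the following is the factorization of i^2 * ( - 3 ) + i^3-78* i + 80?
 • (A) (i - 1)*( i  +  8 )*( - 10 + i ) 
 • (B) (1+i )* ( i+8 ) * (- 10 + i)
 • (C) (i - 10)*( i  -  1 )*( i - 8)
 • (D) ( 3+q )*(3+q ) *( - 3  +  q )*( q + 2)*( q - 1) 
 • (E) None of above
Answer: A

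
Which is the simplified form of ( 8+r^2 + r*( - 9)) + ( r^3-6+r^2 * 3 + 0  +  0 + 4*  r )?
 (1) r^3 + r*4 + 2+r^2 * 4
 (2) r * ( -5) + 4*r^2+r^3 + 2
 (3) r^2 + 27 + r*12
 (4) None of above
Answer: 2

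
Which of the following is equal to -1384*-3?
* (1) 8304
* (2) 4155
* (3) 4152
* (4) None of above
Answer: 3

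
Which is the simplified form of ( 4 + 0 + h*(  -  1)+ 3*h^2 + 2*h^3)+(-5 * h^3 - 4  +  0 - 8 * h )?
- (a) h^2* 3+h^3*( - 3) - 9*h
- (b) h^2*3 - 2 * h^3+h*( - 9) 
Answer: a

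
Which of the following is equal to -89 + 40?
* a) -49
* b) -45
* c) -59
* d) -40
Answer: a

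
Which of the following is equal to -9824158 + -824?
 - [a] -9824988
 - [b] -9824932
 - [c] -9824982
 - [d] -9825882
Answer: c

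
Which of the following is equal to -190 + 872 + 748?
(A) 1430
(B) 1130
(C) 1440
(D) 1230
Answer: A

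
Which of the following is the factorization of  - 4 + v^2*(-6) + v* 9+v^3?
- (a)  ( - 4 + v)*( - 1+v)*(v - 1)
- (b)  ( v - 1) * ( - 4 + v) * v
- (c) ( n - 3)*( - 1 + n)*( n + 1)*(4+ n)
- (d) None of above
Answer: a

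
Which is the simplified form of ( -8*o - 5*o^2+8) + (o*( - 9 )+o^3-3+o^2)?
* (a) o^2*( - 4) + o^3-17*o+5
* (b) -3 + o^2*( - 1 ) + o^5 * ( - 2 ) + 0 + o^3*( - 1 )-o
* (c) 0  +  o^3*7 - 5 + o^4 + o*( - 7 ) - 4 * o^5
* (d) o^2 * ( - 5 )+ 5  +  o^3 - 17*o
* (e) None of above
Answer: a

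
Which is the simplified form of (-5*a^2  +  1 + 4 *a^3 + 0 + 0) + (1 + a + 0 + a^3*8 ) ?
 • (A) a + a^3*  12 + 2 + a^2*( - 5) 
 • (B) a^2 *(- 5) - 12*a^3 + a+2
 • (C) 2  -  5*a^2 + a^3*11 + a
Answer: A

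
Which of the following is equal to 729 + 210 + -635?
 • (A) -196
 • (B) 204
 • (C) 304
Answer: C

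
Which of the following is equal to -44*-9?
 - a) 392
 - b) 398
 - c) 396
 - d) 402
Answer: c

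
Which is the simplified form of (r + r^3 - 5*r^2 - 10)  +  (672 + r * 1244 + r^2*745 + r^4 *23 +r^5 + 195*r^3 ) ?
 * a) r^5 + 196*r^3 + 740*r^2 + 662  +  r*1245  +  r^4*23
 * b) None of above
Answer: a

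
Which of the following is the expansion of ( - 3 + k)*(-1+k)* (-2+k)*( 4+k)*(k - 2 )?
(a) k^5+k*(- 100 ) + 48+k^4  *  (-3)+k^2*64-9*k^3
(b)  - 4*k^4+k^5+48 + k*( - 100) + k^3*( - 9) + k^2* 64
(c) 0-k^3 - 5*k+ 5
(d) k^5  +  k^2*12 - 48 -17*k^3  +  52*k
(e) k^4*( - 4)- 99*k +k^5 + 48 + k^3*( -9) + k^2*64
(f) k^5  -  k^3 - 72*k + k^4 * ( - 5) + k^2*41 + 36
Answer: b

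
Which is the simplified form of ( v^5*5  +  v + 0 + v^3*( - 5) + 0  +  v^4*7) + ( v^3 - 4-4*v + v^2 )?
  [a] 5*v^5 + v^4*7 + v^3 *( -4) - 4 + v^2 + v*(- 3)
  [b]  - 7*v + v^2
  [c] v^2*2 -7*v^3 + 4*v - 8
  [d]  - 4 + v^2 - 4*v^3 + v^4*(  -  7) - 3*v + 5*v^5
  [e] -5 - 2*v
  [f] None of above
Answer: a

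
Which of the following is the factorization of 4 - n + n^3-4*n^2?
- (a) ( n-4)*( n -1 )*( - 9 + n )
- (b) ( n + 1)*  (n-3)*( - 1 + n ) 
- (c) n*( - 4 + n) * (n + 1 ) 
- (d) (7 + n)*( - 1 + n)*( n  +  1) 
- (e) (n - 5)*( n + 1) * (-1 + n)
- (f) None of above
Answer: f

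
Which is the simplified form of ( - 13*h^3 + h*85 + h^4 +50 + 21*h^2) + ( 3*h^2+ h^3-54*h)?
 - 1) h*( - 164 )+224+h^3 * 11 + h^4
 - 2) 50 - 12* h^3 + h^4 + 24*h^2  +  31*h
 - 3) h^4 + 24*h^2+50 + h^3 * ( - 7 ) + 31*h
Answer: 2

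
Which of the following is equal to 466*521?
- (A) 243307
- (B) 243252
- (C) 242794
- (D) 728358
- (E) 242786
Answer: E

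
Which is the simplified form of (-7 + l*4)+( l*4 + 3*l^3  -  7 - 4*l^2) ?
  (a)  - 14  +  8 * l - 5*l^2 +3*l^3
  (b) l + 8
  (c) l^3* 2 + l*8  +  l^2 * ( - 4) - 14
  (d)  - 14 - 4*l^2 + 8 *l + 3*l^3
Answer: d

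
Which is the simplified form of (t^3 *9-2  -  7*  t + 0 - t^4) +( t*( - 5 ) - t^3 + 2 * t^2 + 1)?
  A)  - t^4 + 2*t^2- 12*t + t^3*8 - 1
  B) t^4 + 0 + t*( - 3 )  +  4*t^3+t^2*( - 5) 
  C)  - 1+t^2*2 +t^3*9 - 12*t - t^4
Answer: A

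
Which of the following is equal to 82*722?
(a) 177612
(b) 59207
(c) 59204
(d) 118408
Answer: c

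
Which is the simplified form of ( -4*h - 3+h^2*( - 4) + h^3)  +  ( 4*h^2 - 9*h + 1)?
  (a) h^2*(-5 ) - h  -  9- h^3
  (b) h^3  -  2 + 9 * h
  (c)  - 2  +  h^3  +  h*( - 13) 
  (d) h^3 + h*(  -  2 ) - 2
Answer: c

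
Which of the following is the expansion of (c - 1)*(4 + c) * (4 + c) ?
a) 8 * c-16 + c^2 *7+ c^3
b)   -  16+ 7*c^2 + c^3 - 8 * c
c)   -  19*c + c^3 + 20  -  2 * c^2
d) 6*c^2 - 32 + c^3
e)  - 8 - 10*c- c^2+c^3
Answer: a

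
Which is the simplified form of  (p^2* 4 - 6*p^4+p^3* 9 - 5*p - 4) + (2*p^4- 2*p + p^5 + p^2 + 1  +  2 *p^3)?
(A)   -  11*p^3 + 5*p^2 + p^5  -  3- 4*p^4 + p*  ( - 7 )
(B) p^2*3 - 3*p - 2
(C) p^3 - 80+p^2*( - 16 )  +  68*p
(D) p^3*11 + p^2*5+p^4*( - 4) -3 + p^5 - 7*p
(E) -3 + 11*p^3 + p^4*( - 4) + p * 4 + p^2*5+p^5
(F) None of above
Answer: D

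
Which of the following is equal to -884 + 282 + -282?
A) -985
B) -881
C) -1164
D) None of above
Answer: D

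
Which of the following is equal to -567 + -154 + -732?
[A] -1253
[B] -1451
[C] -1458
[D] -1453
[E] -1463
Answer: D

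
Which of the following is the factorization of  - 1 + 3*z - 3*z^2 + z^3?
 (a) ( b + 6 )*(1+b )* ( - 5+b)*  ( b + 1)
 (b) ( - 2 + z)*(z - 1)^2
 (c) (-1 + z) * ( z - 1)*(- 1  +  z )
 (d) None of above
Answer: c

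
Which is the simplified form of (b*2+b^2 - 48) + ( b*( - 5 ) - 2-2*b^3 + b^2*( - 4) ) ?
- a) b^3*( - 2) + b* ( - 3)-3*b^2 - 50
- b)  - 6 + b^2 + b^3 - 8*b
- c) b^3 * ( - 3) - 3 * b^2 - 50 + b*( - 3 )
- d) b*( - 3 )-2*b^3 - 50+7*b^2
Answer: a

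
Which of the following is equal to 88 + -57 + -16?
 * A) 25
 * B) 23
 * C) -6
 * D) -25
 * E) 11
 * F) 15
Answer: F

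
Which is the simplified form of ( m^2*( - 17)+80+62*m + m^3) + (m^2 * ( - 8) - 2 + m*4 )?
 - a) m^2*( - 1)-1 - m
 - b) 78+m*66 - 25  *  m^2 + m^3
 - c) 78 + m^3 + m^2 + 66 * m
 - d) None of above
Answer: b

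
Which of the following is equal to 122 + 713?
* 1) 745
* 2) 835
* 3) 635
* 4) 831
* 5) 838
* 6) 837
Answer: 2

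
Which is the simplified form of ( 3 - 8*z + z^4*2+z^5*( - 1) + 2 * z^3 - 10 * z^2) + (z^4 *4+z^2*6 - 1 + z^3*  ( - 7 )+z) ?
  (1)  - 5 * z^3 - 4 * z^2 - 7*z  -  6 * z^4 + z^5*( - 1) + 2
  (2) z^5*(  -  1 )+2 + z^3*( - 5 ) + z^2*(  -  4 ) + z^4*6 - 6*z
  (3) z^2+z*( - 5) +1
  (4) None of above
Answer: 4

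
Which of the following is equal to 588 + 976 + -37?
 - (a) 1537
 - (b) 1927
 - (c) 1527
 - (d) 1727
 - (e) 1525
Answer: c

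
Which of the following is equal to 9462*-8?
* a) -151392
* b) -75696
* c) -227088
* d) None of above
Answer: b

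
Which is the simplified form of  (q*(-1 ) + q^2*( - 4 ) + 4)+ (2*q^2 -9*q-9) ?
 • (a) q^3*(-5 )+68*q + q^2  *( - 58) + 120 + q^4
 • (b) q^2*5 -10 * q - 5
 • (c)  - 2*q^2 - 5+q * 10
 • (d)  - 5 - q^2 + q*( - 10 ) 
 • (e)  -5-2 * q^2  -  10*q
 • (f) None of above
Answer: e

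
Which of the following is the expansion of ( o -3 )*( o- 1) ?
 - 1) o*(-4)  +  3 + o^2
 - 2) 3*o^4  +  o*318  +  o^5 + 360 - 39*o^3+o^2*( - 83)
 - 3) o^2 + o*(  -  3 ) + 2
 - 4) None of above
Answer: 1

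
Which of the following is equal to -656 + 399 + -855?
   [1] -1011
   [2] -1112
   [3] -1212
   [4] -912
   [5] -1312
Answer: 2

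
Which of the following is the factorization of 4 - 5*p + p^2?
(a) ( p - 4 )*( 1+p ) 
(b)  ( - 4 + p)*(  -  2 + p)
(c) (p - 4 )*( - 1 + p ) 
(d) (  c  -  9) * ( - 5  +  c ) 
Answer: c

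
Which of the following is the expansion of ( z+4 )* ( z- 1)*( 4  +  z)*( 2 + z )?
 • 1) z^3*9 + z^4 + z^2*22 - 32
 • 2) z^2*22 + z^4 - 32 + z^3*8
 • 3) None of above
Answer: 1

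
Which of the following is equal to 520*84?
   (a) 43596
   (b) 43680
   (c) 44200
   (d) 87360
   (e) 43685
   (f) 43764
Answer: b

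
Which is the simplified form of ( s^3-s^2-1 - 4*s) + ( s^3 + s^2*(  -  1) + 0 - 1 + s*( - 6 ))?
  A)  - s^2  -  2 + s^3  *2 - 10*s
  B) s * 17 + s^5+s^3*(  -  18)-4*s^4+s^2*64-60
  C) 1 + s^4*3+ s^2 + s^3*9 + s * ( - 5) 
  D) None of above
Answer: D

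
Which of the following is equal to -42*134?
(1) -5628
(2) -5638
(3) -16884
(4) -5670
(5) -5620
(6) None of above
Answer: 1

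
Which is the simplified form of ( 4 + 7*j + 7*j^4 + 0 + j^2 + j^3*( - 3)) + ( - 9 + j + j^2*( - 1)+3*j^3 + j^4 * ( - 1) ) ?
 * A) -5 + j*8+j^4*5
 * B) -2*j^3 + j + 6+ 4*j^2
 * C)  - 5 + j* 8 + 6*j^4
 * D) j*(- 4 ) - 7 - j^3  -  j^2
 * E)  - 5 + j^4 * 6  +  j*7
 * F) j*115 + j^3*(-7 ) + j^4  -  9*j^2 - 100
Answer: C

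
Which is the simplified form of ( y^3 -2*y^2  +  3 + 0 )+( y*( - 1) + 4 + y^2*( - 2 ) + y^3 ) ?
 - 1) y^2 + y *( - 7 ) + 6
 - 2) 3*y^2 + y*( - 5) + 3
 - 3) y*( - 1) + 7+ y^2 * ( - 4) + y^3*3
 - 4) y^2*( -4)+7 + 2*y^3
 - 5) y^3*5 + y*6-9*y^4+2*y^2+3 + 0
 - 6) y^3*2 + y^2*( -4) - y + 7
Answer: 6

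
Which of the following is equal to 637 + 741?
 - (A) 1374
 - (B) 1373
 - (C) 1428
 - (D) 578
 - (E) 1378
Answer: E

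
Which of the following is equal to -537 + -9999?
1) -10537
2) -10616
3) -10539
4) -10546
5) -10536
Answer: 5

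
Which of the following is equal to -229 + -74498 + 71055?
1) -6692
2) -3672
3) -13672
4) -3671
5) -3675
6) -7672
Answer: 2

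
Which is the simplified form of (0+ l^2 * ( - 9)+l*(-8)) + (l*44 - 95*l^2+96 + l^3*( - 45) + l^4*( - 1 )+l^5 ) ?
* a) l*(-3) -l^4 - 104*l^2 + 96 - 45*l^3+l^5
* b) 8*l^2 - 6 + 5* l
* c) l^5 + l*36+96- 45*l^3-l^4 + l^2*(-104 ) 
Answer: c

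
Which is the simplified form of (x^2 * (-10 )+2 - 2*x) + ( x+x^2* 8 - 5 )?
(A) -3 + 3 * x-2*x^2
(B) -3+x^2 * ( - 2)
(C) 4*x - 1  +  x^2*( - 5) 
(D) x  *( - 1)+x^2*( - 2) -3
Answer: D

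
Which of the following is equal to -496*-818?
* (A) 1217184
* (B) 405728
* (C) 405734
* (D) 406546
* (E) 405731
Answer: B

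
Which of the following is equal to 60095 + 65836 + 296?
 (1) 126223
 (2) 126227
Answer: 2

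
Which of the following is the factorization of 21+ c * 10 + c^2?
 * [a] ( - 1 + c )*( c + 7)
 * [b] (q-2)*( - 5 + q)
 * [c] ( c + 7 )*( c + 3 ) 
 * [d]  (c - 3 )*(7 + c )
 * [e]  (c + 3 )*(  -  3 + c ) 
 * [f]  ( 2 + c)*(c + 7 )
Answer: c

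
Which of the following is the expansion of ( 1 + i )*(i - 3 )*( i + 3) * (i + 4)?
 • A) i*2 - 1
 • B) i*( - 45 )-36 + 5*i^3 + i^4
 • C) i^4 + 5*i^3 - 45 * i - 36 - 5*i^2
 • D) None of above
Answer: C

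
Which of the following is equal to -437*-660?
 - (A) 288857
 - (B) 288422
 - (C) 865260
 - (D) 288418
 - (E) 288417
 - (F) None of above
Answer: F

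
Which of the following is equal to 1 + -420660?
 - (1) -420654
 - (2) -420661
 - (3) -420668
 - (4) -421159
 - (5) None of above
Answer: 5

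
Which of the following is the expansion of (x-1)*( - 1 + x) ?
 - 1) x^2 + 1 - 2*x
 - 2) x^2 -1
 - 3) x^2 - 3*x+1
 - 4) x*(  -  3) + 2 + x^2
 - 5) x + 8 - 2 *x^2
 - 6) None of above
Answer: 1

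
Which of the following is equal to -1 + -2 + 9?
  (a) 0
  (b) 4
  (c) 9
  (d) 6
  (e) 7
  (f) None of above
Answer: d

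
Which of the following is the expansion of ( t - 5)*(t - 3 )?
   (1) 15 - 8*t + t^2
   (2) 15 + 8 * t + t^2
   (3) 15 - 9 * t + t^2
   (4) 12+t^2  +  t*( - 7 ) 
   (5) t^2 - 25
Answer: 1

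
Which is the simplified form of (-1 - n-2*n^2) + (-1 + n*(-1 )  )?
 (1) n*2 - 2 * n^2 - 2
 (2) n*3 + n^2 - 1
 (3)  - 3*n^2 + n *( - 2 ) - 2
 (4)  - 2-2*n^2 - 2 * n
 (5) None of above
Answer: 4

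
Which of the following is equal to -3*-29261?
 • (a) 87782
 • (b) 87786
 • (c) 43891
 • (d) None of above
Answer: d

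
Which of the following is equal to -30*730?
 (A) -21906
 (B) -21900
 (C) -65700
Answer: B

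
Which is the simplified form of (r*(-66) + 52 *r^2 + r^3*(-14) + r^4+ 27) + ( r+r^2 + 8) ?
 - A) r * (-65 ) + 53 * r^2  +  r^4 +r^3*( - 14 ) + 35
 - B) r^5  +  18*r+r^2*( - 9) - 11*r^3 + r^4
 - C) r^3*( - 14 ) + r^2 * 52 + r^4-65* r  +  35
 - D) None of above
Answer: A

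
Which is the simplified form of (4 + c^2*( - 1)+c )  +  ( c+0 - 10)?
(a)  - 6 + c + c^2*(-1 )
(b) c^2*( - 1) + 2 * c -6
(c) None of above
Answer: b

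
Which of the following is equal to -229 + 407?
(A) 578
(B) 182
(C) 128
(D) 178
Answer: D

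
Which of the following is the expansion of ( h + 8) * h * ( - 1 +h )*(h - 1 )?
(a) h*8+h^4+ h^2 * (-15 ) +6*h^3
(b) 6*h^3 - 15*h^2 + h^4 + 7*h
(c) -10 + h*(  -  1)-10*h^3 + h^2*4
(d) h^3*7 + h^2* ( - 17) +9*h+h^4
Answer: a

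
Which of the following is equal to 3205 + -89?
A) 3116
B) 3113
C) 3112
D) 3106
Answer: A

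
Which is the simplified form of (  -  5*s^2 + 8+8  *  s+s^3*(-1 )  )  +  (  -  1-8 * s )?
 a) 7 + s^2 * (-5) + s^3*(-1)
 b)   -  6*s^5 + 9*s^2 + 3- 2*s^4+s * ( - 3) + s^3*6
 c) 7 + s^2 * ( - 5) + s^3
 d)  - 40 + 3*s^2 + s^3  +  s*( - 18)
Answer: a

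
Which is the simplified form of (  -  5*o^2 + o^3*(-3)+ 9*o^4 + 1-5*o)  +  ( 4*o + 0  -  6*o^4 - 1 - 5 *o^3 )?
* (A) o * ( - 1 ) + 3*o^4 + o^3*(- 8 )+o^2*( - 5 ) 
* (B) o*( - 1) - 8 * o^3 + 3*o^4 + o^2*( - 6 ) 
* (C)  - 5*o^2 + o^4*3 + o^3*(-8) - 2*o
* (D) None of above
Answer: A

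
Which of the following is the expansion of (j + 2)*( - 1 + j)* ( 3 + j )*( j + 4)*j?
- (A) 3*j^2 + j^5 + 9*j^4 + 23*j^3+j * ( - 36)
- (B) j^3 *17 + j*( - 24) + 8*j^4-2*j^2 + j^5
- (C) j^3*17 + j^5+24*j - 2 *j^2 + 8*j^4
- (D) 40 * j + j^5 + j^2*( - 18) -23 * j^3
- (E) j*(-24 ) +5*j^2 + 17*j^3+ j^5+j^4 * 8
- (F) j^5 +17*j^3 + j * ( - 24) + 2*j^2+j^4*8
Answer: B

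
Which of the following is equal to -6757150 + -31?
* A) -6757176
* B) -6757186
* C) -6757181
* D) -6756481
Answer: C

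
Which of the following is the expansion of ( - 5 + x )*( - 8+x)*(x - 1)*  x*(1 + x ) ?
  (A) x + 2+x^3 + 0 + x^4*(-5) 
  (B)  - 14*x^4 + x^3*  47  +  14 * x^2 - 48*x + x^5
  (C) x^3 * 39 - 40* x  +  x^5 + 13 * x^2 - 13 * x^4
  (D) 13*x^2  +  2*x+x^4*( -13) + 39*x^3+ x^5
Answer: C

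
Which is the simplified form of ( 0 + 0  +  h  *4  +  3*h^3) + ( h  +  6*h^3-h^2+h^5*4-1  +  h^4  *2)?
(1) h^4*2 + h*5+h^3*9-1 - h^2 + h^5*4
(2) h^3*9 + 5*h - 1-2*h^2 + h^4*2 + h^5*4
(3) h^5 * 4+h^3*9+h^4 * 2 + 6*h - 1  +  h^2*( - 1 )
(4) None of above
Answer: 1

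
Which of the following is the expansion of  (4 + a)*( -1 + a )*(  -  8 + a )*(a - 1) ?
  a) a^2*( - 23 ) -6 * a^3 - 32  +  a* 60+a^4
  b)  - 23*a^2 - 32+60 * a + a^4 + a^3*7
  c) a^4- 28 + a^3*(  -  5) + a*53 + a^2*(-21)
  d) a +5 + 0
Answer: a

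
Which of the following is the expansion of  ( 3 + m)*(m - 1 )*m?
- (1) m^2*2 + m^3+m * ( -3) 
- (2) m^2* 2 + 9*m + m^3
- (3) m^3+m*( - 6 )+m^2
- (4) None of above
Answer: 1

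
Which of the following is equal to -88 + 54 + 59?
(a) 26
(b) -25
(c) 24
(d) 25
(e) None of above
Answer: d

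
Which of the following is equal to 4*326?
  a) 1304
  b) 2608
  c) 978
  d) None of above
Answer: a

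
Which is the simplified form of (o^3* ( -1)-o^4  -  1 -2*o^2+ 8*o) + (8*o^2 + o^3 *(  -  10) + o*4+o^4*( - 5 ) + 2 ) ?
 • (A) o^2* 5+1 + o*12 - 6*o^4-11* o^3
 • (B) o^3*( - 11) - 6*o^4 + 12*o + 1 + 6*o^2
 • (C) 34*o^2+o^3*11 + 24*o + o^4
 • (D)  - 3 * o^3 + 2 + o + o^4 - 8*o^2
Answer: B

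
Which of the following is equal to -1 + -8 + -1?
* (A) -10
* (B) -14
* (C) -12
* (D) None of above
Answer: A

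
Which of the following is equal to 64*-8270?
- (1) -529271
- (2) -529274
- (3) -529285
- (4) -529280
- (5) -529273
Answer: 4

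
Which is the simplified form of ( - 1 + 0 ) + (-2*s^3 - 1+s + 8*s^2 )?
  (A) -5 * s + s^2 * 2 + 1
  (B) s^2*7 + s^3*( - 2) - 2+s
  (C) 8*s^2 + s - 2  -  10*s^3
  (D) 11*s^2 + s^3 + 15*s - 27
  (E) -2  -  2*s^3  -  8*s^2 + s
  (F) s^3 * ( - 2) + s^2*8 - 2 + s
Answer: F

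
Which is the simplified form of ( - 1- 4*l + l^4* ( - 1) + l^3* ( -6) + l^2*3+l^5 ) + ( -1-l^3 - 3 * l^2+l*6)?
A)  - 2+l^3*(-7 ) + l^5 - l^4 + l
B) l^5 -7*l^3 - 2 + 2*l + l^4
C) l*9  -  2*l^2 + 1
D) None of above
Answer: D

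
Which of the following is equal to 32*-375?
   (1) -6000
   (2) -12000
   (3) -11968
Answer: 2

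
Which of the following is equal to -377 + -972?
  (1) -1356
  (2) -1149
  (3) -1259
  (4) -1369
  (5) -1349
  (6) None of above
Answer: 5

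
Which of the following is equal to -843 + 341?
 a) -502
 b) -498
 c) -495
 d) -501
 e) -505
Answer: a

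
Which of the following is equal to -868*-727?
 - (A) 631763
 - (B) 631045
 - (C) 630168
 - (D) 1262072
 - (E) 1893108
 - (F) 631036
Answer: F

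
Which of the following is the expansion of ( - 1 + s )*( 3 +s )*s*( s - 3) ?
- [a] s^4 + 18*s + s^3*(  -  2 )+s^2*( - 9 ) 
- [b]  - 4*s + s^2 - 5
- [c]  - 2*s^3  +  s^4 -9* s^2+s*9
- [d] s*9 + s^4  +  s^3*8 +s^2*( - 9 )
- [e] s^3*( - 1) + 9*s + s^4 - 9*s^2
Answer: e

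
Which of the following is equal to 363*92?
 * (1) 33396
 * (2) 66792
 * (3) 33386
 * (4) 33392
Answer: 1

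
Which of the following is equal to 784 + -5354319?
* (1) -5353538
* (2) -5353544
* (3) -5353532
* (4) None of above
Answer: 4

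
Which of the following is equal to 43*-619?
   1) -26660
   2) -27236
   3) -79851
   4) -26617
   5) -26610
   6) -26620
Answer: 4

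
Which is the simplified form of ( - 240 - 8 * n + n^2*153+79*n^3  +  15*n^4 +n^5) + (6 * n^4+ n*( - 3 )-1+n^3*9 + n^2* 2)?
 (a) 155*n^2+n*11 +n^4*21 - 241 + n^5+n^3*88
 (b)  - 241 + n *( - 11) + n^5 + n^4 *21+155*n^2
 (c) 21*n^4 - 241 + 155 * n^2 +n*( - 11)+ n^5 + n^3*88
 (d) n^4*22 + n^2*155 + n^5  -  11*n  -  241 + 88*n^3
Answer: c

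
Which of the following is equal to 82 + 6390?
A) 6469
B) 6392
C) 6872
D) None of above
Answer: D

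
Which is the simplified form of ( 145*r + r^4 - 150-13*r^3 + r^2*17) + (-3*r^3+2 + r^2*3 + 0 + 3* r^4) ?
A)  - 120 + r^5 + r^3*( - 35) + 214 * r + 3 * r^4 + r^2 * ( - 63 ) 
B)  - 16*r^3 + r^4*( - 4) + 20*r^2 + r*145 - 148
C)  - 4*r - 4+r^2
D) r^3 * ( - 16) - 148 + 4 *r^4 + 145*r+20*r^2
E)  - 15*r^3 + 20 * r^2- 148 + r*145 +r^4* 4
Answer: D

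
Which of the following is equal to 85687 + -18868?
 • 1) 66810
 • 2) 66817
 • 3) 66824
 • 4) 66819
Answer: 4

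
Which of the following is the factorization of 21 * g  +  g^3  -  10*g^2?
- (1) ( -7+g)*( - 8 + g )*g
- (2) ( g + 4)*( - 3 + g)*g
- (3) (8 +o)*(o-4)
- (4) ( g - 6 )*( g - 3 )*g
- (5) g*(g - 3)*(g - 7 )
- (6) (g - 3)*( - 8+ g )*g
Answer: 5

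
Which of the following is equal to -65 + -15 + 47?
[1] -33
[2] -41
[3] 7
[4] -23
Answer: 1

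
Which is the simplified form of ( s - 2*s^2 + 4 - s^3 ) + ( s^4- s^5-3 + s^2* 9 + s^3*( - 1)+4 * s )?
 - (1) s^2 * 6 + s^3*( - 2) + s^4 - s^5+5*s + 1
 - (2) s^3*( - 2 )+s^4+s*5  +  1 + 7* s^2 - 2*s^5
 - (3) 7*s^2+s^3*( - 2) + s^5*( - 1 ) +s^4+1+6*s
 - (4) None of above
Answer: 4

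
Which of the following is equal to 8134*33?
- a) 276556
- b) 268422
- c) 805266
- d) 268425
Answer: b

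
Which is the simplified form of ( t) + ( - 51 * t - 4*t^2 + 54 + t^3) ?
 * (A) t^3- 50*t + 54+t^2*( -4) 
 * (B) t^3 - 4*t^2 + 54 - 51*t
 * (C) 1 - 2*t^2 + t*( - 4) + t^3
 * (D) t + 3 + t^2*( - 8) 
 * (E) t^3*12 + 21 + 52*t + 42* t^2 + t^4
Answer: A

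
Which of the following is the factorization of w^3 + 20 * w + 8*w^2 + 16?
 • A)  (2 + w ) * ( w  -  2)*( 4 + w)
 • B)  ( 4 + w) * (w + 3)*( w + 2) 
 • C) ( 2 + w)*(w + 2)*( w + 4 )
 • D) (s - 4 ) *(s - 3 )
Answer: C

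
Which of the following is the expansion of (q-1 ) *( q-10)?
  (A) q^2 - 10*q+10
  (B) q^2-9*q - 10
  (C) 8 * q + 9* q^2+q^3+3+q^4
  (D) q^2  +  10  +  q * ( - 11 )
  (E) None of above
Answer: D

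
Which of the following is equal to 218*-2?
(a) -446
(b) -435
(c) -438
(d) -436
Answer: d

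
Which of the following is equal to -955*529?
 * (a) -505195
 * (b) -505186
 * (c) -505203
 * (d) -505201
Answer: a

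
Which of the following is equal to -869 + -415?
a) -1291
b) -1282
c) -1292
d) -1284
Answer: d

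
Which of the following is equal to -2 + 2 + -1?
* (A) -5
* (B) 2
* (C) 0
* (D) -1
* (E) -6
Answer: D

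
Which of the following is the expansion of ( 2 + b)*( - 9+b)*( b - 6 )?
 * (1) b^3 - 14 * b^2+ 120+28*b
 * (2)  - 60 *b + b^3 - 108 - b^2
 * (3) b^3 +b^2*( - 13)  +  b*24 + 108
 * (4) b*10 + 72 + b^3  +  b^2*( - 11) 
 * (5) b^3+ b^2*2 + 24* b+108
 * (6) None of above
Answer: 3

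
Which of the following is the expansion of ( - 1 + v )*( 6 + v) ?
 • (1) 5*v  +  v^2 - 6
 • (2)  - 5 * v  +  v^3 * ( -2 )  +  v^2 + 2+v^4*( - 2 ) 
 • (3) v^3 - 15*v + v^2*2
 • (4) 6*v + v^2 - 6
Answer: 1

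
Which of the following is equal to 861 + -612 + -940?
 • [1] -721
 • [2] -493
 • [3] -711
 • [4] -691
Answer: 4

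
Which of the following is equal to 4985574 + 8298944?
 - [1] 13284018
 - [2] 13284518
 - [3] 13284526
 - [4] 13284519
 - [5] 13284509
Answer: 2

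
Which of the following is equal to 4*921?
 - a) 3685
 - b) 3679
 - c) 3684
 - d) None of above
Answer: c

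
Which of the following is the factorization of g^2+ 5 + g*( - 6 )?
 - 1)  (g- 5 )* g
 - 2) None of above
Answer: 2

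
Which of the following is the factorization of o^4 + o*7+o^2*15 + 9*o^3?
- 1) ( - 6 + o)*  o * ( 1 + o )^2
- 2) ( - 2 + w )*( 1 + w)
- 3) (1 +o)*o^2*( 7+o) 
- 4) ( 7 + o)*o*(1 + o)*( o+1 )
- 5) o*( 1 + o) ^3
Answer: 4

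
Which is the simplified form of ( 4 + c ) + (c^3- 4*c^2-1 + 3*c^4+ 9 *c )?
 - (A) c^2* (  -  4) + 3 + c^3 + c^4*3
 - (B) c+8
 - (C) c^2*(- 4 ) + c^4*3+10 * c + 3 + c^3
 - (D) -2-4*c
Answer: C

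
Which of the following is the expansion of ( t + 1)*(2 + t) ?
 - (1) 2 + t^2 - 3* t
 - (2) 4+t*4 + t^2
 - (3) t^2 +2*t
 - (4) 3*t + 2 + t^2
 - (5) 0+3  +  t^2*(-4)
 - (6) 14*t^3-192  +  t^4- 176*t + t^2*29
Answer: 4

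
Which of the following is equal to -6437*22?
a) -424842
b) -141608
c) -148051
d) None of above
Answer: d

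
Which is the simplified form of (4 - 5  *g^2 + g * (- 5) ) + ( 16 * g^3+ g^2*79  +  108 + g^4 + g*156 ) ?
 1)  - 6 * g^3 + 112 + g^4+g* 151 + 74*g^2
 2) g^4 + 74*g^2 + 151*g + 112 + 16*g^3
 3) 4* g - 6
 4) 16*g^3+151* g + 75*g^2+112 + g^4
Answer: 2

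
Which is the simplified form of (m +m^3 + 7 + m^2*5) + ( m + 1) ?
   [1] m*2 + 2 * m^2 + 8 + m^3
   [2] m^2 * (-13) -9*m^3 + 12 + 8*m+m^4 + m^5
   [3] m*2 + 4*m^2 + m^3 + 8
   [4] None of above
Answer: 4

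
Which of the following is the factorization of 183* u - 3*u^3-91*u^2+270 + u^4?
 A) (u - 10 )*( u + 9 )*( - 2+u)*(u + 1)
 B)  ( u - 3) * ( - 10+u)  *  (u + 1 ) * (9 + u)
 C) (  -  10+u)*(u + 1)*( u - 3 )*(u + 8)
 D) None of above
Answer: B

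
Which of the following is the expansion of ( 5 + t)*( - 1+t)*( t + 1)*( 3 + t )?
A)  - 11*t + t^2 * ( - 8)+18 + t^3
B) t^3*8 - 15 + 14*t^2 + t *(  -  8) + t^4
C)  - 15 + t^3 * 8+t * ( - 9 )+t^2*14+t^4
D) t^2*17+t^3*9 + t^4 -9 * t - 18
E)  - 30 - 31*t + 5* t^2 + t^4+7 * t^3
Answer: B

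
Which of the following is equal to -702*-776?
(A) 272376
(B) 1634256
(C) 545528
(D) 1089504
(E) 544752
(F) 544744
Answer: E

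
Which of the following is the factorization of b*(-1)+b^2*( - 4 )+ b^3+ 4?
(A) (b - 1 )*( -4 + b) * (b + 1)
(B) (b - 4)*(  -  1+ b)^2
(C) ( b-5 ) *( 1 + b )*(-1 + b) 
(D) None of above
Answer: A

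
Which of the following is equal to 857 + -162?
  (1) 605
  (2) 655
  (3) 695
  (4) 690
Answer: 3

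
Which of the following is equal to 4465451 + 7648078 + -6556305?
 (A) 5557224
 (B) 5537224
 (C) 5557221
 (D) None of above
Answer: A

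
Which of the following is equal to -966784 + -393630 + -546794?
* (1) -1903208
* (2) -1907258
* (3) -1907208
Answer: 3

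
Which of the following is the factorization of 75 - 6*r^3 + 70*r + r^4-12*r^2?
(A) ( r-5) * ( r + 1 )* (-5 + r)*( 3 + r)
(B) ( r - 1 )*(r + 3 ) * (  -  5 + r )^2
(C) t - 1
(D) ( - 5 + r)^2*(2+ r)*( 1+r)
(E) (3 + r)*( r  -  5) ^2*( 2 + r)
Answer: A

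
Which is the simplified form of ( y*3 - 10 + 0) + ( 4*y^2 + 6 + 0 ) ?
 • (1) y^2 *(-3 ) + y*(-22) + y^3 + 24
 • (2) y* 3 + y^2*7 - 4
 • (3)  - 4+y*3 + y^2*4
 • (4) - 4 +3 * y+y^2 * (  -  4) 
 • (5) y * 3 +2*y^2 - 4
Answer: 3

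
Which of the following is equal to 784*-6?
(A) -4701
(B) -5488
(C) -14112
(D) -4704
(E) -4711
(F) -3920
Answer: D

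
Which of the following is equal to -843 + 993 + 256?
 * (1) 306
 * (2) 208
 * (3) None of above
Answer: 3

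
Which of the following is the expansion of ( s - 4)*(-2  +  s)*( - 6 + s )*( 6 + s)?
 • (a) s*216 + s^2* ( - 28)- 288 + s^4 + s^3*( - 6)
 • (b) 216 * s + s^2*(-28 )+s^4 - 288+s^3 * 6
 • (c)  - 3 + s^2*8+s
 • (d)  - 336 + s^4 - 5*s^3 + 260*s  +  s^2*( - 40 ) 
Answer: a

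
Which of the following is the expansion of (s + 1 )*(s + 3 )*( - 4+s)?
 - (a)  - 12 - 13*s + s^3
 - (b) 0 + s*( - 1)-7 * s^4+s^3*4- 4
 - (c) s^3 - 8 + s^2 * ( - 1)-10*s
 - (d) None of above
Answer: a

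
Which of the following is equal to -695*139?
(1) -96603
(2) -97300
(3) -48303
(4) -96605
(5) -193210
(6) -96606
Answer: 4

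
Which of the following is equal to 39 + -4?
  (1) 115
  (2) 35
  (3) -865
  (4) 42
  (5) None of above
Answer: 2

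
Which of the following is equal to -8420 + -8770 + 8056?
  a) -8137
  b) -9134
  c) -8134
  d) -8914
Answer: b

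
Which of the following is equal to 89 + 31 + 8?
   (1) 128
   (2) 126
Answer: 1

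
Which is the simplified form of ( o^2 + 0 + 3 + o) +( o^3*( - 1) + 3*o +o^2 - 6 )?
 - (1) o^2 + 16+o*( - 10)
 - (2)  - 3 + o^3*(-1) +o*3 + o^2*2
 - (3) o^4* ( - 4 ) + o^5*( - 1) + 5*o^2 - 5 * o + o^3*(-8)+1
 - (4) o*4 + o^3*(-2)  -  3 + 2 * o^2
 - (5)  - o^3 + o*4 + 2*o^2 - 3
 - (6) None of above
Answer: 5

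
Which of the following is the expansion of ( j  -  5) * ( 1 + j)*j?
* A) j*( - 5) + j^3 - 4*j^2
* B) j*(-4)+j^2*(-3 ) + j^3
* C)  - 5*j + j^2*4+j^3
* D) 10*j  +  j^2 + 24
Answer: A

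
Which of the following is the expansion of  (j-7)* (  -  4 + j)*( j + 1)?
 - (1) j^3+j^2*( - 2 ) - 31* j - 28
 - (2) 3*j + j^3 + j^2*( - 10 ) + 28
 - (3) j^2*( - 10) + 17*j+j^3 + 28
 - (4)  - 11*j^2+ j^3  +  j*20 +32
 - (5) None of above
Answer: 3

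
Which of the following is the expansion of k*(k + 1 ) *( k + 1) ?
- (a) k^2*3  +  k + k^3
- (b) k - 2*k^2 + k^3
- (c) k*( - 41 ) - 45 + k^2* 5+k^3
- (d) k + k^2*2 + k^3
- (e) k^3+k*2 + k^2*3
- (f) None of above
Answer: d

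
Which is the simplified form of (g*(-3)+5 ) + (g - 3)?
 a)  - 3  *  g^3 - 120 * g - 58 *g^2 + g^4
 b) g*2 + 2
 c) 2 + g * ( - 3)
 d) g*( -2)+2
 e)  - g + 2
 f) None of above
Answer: d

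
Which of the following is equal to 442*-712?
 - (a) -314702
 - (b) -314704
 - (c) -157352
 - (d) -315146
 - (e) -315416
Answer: b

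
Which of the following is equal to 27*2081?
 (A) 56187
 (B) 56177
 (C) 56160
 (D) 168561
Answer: A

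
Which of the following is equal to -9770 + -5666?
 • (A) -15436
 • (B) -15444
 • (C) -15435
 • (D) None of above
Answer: A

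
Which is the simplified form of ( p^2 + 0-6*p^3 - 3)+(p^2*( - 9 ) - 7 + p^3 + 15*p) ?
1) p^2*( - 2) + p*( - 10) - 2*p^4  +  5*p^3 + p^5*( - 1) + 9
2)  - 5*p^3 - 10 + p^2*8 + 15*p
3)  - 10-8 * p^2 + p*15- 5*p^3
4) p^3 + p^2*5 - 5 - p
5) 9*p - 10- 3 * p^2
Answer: 3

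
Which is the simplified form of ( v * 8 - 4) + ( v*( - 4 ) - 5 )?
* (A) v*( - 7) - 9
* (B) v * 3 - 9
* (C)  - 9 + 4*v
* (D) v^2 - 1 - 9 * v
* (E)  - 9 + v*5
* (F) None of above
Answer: C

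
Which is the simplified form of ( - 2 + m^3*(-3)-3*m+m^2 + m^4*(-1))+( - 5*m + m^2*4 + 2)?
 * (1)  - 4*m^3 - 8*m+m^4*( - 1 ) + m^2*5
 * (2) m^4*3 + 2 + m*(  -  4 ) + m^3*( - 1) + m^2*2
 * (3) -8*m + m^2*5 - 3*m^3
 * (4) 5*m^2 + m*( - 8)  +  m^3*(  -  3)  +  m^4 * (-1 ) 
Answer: 4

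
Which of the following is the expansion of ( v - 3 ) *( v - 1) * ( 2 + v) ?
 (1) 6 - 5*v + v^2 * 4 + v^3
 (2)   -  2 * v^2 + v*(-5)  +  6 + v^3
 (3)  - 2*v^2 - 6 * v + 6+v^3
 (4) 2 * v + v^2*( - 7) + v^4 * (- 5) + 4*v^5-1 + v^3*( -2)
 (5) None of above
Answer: 2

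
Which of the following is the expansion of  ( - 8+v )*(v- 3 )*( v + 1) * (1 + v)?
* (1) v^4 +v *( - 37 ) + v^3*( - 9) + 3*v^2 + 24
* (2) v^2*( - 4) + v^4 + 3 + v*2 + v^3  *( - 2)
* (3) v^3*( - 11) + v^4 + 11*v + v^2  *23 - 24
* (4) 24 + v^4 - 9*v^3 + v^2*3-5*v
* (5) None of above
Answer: 5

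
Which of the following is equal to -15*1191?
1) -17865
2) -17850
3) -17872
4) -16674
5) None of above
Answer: 1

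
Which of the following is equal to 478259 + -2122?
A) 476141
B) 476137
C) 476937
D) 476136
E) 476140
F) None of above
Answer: B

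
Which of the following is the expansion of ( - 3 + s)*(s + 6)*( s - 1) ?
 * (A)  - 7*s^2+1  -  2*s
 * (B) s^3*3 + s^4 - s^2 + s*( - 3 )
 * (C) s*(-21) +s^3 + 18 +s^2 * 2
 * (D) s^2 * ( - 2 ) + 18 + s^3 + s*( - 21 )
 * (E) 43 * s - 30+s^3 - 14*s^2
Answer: C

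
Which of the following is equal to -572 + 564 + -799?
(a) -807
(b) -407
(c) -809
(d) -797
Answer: a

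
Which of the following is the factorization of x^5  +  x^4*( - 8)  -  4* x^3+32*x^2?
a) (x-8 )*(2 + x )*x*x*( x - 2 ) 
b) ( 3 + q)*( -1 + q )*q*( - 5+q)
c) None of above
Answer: a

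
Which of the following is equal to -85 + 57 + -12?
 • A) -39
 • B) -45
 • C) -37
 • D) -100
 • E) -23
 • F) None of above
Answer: F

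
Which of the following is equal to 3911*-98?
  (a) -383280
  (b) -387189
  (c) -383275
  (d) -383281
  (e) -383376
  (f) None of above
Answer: f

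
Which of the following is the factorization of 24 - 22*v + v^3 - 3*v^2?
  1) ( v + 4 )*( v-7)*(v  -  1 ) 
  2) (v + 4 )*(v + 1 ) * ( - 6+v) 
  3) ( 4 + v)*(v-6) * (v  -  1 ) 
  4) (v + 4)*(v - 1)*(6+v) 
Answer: 3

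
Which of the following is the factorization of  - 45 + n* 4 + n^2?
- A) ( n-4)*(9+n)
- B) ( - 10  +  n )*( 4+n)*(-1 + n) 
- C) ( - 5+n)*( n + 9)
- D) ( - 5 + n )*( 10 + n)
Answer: C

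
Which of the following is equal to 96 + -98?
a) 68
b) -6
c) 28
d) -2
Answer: d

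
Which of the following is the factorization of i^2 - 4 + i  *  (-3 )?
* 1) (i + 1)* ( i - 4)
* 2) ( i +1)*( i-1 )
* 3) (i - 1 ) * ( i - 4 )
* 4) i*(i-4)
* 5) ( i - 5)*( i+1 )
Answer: 1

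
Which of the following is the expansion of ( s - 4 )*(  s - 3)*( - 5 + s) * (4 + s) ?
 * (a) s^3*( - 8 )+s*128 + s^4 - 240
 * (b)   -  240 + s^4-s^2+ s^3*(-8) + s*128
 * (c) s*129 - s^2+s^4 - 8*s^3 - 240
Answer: b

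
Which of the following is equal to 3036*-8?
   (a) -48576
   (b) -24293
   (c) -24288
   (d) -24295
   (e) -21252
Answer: c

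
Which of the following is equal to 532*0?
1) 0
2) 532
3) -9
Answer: 1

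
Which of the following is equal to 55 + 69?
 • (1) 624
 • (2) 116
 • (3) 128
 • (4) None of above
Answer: 4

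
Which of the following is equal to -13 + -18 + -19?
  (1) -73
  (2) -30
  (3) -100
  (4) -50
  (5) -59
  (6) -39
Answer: 4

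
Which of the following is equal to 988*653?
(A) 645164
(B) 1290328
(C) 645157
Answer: A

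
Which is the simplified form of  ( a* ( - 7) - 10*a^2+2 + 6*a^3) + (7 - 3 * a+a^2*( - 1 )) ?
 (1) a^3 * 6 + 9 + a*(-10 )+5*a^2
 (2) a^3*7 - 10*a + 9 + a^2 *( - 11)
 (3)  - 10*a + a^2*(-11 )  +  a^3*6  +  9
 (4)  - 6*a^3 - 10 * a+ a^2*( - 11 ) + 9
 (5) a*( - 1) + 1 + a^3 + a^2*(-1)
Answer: 3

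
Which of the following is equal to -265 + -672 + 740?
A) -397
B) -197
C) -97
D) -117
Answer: B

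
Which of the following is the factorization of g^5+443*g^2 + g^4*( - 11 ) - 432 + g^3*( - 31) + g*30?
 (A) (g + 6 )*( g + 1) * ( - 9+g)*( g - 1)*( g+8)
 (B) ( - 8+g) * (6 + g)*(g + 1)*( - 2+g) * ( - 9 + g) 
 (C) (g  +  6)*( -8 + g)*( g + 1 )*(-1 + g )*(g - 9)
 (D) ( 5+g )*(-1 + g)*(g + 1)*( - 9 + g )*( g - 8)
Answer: C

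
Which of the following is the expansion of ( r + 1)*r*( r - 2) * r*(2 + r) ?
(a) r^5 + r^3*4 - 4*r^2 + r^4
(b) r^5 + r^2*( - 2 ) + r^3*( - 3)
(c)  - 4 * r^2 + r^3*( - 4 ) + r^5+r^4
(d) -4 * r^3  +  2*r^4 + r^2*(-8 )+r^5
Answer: c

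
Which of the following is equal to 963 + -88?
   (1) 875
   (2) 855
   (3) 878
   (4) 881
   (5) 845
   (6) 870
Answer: 1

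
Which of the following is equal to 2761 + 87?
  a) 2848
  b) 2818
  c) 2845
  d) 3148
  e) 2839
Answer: a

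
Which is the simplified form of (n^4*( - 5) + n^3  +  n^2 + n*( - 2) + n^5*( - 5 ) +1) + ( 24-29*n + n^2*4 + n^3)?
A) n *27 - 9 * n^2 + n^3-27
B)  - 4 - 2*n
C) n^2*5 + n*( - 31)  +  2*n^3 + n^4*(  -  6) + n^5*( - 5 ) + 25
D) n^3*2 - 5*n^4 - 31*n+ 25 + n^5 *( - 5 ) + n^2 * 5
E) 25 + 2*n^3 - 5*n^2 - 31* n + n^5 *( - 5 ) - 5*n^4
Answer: D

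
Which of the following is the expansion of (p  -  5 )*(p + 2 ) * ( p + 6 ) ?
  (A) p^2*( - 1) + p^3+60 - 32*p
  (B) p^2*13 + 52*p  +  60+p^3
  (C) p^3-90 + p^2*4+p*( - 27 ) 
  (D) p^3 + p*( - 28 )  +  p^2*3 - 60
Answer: D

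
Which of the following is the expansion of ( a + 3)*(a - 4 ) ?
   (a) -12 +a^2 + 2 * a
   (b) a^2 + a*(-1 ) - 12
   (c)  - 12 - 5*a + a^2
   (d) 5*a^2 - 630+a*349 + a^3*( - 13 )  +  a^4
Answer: b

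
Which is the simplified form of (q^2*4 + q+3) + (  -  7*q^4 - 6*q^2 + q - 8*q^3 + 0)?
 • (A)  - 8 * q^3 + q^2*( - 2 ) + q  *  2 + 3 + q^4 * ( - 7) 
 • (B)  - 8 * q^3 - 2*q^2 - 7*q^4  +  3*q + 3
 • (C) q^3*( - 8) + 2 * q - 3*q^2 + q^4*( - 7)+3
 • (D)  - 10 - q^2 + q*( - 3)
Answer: A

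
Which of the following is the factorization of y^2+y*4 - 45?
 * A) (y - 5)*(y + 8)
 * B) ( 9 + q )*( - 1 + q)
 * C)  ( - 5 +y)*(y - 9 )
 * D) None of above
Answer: D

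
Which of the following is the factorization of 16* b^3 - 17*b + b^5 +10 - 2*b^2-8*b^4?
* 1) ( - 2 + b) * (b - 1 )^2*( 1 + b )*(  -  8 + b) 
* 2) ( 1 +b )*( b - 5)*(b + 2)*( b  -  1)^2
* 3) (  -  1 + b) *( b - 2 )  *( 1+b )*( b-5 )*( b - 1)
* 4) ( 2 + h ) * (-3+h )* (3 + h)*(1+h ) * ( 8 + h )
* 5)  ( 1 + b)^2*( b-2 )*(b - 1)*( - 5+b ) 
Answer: 3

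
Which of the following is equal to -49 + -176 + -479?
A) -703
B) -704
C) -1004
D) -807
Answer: B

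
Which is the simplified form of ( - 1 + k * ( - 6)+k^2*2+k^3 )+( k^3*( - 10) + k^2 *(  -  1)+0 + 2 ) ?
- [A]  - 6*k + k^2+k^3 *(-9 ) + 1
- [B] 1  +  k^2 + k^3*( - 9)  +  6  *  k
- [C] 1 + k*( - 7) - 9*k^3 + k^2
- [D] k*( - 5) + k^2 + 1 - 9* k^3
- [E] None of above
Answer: A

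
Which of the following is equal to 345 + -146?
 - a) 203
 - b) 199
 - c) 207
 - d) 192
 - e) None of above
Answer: b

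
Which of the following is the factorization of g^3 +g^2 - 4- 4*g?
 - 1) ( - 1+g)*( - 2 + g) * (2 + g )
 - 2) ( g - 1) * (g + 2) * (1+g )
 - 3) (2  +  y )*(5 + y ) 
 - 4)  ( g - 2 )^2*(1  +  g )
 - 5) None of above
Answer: 5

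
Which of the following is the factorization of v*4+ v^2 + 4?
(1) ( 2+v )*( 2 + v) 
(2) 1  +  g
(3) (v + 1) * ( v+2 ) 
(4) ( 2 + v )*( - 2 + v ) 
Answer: 1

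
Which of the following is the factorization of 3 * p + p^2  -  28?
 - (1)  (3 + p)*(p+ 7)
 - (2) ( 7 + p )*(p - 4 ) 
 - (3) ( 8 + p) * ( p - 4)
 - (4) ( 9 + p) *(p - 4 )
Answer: 2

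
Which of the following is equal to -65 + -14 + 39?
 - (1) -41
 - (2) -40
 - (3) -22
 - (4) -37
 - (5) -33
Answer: 2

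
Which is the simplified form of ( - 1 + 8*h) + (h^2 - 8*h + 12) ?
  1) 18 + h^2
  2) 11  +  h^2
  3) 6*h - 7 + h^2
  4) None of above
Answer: 2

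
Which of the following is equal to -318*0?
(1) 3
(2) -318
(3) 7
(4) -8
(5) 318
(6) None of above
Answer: 6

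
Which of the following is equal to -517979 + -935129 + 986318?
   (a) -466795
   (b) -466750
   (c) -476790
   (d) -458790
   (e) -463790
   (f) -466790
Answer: f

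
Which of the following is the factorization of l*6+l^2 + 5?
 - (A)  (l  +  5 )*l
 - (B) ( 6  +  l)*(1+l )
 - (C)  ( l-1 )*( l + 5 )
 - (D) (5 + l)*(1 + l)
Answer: D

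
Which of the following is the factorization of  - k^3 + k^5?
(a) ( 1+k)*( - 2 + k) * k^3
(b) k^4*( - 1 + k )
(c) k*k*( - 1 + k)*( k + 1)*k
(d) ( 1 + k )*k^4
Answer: c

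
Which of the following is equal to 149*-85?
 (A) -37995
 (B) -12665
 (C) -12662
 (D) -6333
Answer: B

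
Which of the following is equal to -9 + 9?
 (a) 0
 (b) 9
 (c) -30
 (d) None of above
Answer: a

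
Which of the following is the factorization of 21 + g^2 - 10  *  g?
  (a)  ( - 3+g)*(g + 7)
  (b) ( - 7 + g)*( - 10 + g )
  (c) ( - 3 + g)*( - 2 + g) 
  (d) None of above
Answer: d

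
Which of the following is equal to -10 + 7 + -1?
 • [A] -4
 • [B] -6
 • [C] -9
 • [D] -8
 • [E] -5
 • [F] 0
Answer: A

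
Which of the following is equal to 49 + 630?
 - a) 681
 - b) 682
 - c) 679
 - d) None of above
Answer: c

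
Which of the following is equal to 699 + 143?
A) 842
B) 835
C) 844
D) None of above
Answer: A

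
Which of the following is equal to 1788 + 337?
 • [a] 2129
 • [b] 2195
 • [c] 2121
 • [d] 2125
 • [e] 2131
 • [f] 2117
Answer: d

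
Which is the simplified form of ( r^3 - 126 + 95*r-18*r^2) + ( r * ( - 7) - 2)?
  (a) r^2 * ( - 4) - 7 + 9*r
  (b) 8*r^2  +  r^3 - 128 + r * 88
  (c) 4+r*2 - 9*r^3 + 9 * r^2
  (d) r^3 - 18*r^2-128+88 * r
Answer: d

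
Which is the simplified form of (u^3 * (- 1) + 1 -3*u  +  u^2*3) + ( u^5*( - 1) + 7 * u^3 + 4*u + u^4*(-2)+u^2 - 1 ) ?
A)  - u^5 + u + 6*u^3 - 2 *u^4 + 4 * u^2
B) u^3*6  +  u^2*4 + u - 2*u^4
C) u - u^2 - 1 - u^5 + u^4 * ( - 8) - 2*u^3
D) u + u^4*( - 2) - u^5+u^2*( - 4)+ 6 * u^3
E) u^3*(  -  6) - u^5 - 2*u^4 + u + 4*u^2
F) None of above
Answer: A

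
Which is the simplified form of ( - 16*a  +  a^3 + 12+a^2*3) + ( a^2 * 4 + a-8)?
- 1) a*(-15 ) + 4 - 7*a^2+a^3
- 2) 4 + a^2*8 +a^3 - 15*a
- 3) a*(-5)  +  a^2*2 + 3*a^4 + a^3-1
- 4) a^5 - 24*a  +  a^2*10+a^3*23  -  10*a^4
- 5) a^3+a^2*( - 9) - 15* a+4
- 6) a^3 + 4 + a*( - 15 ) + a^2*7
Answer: 6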